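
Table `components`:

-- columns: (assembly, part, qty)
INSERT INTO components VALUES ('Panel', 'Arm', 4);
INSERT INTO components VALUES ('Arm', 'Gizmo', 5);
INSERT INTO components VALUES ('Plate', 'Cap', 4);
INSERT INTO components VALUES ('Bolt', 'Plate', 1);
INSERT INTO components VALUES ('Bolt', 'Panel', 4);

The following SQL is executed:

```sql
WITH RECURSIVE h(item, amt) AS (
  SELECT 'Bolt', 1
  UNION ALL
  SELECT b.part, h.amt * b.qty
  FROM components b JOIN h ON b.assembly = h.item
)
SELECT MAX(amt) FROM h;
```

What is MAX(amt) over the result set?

Base: (Bolt, amt=1).
Iteration 1: components of {Bolt} -> Panel = 1*4 = 4, Plate = 1*1 = 1.
Iteration 2: components of {Panel,Plate} -> Arm = 4*4 = 16, Cap = 1*4 = 4.
Iteration 3: components of {Arm,Cap} -> Gizmo = 16*5 = 80.
Iteration 4: no further components; recursion stops.
amt values: 1, 1, 4, 4, 16, 80; the maximum is 80.

80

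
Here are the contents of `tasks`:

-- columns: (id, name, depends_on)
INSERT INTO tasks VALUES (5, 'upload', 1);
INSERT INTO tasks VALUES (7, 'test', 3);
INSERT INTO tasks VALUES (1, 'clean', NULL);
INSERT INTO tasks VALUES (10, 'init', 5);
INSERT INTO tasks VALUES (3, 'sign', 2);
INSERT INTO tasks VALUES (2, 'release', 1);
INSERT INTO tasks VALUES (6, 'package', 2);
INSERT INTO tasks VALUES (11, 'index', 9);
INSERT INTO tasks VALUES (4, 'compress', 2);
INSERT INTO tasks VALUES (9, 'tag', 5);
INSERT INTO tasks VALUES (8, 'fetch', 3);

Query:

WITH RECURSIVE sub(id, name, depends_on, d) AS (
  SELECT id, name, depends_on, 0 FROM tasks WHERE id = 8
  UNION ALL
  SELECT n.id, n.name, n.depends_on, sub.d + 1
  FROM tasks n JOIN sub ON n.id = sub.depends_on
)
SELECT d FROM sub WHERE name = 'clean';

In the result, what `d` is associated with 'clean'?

3

Base: id=8 (fetch), depends_on=3, d 0.
Iteration 1: join on id=3 -> sign (id 3, depends_on=2, d 1).
Iteration 2: join on id=2 -> release (id 2, depends_on=1, d 2).
Iteration 3: join on id=1 -> clean (id 1, depends_on=NULL, d 3).
Iteration 4: depends_on is NULL; no match; recursion stops.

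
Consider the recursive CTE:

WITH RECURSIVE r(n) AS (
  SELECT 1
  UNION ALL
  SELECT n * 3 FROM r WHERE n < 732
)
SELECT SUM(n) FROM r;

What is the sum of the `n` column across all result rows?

3280

Base: n=1.
Iteration 1: 1 < 732 holds -> n = 1 * 3 = 3.
Iteration 2: 3 < 732 holds -> n = 3 * 3 = 9.
Iteration 3: 9 < 732 holds -> n = 9 * 3 = 27.
Iteration 4: 27 < 732 holds -> n = 27 * 3 = 81.
Iteration 5: 81 < 732 holds -> n = 81 * 3 = 243.
Iteration 6: 243 < 732 holds -> n = 243 * 3 = 729.
Iteration 7: 729 < 732 holds -> n = 729 * 3 = 2187.
Iteration 8: 2187 < 732 fails; recursion stops.
SUM(n) = 1 + 3 + 9 + 27 + 81 + 243 + 729 + 2187 = 3280.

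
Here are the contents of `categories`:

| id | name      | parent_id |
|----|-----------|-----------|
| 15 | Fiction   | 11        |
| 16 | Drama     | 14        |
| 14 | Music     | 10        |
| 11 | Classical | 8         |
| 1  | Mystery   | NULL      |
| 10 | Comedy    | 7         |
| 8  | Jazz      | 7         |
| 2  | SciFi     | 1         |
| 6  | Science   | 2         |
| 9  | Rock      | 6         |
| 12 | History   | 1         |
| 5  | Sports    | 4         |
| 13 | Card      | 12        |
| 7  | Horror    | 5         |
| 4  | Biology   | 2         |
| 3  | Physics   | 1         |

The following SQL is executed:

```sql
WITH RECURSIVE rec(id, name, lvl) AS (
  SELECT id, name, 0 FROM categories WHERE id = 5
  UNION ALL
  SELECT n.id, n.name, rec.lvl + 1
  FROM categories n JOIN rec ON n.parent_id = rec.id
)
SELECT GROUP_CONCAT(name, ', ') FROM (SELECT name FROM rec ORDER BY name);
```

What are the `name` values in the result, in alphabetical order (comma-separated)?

Base: id=5 (Sports) at lvl 0.
Iteration 1: rows with parent_id in {5} -> Horror (id 7, lvl 1).
Iteration 2: rows with parent_id in {7} -> Jazz (id 8, lvl 2), Comedy (id 10, lvl 2).
Iteration 3: rows with parent_id in {8,10} -> Classical (id 11, lvl 3), Music (id 14, lvl 3).
Iteration 4: rows with parent_id in {11,14} -> Fiction (id 15, lvl 4), Drama (id 16, lvl 4).
Iteration 5: no rows with parent_id in {15,16}; recursion stops.

Classical, Comedy, Drama, Fiction, Horror, Jazz, Music, Sports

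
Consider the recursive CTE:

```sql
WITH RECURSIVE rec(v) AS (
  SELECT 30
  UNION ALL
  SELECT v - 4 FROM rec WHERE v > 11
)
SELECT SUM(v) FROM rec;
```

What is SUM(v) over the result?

Base: v=30.
Iteration 1: 30 > 11 holds -> v = 30 - 4 = 26.
Iteration 2: 26 > 11 holds -> v = 26 - 4 = 22.
Iteration 3: 22 > 11 holds -> v = 22 - 4 = 18.
Iteration 4: 18 > 11 holds -> v = 18 - 4 = 14.
Iteration 5: 14 > 11 holds -> v = 14 - 4 = 10.
Iteration 6: 10 > 11 fails; recursion stops.
SUM(v) = 30 + 26 + 22 + 18 + 14 + 10 = 120.

120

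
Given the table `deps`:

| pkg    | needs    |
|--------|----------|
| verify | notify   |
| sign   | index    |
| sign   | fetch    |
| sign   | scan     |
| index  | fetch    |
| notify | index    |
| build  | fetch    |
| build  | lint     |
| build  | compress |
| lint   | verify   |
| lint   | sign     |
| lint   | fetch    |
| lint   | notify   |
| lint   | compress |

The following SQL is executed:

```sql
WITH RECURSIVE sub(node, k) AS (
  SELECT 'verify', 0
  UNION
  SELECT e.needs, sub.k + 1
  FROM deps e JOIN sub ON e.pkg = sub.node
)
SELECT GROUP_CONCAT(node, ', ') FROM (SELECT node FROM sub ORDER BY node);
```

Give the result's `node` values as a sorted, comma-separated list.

fetch, index, notify, verify

Base: (verify, k=0).
Iteration 1: edges from {verify} -> (notify, k=1).
Iteration 2: edges from {notify} -> (index, k=2).
Iteration 3: edges from {index} -> (fetch, k=3).
Iteration 4: no outgoing edges from {fetch}; recursion stops.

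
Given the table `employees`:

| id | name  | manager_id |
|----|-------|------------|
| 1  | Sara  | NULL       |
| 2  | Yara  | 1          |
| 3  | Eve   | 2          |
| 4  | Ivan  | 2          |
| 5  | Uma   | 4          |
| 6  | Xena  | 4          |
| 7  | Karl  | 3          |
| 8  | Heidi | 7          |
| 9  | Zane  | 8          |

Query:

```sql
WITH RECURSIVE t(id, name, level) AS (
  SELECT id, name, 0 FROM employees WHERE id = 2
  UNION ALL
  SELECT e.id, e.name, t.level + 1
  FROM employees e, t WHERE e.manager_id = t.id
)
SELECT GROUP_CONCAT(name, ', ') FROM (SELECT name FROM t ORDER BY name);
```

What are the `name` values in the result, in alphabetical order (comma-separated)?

Eve, Heidi, Ivan, Karl, Uma, Xena, Yara, Zane

Base: id=2 (Yara) at level 0.
Iteration 1: rows with manager_id in {2} -> Eve (id 3, level 1), Ivan (id 4, level 1).
Iteration 2: rows with manager_id in {3,4} -> Uma (id 5, level 2), Xena (id 6, level 2), Karl (id 7, level 2).
Iteration 3: rows with manager_id in {5,6,7} -> Heidi (id 8, level 3).
Iteration 4: rows with manager_id in {8} -> Zane (id 9, level 4).
Iteration 5: no rows with manager_id in {9}; recursion stops.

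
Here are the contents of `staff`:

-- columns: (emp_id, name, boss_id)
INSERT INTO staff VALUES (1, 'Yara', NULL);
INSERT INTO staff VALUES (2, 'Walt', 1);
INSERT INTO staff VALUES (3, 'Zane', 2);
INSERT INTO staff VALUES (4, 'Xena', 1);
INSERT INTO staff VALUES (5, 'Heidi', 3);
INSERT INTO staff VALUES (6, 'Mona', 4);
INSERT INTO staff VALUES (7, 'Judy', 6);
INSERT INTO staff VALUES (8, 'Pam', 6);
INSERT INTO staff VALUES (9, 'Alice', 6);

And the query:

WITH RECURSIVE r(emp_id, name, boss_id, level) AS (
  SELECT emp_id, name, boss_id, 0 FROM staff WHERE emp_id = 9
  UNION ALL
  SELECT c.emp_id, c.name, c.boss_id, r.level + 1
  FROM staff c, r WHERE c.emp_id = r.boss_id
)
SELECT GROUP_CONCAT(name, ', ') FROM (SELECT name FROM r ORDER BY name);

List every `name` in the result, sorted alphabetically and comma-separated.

Base: emp_id=9 (Alice), boss_id=6, level 0.
Iteration 1: join on emp_id=6 -> Mona (id 6, boss_id=4, level 1).
Iteration 2: join on emp_id=4 -> Xena (id 4, boss_id=1, level 2).
Iteration 3: join on emp_id=1 -> Yara (id 1, boss_id=NULL, level 3).
Iteration 4: boss_id is NULL; no match; recursion stops.

Alice, Mona, Xena, Yara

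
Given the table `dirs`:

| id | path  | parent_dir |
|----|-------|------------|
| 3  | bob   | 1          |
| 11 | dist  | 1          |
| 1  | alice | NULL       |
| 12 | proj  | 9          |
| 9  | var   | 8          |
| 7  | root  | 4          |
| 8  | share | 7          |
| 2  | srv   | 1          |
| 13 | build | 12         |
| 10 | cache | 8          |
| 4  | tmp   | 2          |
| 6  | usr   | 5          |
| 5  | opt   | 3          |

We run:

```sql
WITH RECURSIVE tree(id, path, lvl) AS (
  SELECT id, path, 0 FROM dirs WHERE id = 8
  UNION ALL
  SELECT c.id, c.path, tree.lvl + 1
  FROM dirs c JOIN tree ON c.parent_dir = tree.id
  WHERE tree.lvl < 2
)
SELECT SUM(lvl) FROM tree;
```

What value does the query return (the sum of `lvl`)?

Base: id=8 (share) at lvl 0.
Iteration 1: rows with parent_dir in {8} -> var (id 9, lvl 1), cache (id 10, lvl 1).
Iteration 2: rows with parent_dir in {9,10} -> proj (id 12, lvl 2).
Iteration 3: lvl < 2 fails for all current rows; recursion stops.
SUM(lvl) = 0 + 1 + 1 + 2 = 4.

4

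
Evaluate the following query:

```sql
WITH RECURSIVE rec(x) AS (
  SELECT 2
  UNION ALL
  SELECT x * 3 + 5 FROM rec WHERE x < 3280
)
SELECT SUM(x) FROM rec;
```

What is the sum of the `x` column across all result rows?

Base: x=2.
Iteration 1: 2 < 3280 holds -> x = 2 * 3 + 5 = 11.
Iteration 2: 11 < 3280 holds -> x = 11 * 3 + 5 = 38.
Iteration 3: 38 < 3280 holds -> x = 38 * 3 + 5 = 119.
Iteration 4: 119 < 3280 holds -> x = 119 * 3 + 5 = 362.
Iteration 5: 362 < 3280 holds -> x = 362 * 3 + 5 = 1091.
Iteration 6: 1091 < 3280 holds -> x = 1091 * 3 + 5 = 3278.
Iteration 7: 3278 < 3280 holds -> x = 3278 * 3 + 5 = 9839.
Iteration 8: 9839 < 3280 fails; recursion stops.
SUM(x) = 2 + 11 + 38 + 119 + 362 + 1091 + 3278 + 9839 = 14740.

14740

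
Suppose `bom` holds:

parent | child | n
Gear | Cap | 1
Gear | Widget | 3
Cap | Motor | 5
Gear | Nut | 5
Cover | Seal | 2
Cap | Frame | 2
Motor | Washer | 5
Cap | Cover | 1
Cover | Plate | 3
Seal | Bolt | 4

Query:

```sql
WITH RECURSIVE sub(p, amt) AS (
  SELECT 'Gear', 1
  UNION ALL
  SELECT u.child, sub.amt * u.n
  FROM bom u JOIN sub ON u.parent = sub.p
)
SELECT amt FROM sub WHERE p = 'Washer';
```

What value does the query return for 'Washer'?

25

Base: (Gear, amt=1).
Iteration 1: components of {Gear} -> Cap = 1*1 = 1, Nut = 1*5 = 5, Widget = 1*3 = 3.
Iteration 2: components of {Cap,Nut,Widget} -> Cover = 1*1 = 1, Frame = 1*2 = 2, Motor = 1*5 = 5.
Iteration 3: components of {Cover,Frame,Motor} -> Plate = 1*3 = 3, Seal = 1*2 = 2, Washer = 5*5 = 25.
Iteration 4: components of {Plate,Seal,Washer} -> Bolt = 2*4 = 8.
Iteration 5: no further components; recursion stops.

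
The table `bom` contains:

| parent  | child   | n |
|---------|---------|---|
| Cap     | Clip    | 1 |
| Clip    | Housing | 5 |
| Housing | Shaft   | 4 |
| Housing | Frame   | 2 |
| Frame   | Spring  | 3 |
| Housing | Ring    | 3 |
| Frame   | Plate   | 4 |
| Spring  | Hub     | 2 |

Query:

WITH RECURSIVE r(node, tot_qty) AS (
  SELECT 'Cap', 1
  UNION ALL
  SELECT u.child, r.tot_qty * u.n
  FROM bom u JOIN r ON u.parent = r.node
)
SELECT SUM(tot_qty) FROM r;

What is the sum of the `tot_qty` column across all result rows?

182

Base: (Cap, tot_qty=1).
Iteration 1: components of {Cap} -> Clip = 1*1 = 1.
Iteration 2: components of {Clip} -> Housing = 1*5 = 5.
Iteration 3: components of {Housing} -> Frame = 5*2 = 10, Ring = 5*3 = 15, Shaft = 5*4 = 20.
Iteration 4: components of {Frame,Ring,Shaft} -> Plate = 10*4 = 40, Spring = 10*3 = 30.
Iteration 5: components of {Plate,Spring} -> Hub = 30*2 = 60.
Iteration 6: no further components; recursion stops.
SUM(tot_qty) = 1 + 1 + 5 + 20 + 10 + 15 + 30 + 40 + 60 = 182.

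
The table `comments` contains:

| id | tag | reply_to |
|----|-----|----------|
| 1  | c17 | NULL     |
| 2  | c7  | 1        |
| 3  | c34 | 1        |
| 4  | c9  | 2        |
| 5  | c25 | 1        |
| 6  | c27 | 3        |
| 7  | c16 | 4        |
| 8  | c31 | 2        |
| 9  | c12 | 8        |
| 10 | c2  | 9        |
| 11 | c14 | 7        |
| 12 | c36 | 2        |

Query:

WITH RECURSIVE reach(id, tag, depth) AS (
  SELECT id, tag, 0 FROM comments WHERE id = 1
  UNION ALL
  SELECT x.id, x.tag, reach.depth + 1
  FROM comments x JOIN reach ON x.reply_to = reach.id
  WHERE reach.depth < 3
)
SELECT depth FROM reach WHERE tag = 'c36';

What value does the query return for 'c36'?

Base: id=1 (c17) at depth 0.
Iteration 1: rows with reply_to in {1} -> c7 (id 2, depth 1), c34 (id 3, depth 1), c25 (id 5, depth 1).
Iteration 2: rows with reply_to in {2,3,5} -> c9 (id 4, depth 2), c27 (id 6, depth 2), c31 (id 8, depth 2), c36 (id 12, depth 2).
Iteration 3: rows with reply_to in {4,6,8,12} -> c16 (id 7, depth 3), c12 (id 9, depth 3).
Iteration 4: depth < 3 fails for all current rows; recursion stops.

2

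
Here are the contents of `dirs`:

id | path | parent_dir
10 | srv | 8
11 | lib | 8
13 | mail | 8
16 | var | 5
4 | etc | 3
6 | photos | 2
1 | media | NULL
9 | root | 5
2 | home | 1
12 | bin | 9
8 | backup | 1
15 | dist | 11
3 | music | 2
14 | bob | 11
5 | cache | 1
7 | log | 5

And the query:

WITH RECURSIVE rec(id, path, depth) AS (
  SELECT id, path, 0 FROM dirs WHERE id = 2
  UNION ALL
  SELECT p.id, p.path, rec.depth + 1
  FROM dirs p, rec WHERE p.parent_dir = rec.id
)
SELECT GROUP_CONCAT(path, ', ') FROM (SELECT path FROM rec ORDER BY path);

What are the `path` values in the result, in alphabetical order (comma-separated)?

Base: id=2 (home) at depth 0.
Iteration 1: rows with parent_dir in {2} -> music (id 3, depth 1), photos (id 6, depth 1).
Iteration 2: rows with parent_dir in {3,6} -> etc (id 4, depth 2).
Iteration 3: no rows with parent_dir in {4}; recursion stops.

etc, home, music, photos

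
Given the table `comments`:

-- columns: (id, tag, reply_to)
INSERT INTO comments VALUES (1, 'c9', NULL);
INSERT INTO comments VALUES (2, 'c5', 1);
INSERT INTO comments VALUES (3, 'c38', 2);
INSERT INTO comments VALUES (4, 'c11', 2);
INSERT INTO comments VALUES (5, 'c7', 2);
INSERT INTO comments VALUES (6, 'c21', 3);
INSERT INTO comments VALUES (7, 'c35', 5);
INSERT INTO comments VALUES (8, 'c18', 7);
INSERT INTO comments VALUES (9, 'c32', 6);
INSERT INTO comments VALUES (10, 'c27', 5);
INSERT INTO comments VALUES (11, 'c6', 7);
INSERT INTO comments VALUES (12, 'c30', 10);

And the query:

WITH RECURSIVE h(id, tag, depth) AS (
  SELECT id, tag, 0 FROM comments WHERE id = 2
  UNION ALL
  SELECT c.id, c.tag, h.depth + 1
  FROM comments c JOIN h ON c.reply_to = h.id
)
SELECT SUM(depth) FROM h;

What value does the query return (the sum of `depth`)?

Base: id=2 (c5) at depth 0.
Iteration 1: rows with reply_to in {2} -> c38 (id 3, depth 1), c11 (id 4, depth 1), c7 (id 5, depth 1).
Iteration 2: rows with reply_to in {3,4,5} -> c21 (id 6, depth 2), c35 (id 7, depth 2), c27 (id 10, depth 2).
Iteration 3: rows with reply_to in {6,7,10} -> c18 (id 8, depth 3), c32 (id 9, depth 3), c6 (id 11, depth 3), c30 (id 12, depth 3).
Iteration 4: no rows with reply_to in {8,9,11,12}; recursion stops.
SUM(depth) = 0 + 1 + 1 + 1 + 2 + 2 + 2 + 3 + 3 + 3 + 3 = 21.

21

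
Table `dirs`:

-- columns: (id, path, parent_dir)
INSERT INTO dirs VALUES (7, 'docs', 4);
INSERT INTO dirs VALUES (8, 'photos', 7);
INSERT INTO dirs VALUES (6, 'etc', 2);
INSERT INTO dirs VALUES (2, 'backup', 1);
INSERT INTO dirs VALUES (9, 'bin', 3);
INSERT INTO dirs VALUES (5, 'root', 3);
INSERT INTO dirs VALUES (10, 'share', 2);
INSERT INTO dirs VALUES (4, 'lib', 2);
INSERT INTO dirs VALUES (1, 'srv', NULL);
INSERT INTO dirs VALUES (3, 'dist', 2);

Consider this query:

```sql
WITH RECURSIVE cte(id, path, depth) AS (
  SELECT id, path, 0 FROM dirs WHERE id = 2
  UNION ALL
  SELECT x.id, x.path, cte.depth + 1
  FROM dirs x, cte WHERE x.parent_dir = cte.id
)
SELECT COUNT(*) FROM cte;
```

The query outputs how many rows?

Base: id=2 (backup) at depth 0.
Iteration 1: rows with parent_dir in {2} -> dist (id 3, depth 1), lib (id 4, depth 1), etc (id 6, depth 1), share (id 10, depth 1).
Iteration 2: rows with parent_dir in {3,4,6,10} -> root (id 5, depth 2), docs (id 7, depth 2), bin (id 9, depth 2).
Iteration 3: rows with parent_dir in {5,7,9} -> photos (id 8, depth 3).
Iteration 4: no rows with parent_dir in {8}; recursion stops.
Total rows emitted: 9.

9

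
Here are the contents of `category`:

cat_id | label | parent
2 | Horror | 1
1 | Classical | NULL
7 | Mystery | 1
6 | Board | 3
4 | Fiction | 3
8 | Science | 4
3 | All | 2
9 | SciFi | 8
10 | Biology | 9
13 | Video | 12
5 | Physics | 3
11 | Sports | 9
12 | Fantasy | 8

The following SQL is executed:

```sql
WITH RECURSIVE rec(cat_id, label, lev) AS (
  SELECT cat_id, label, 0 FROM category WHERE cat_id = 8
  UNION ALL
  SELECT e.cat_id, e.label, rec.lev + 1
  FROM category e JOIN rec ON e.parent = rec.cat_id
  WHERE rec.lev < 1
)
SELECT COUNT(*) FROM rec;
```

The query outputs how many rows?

Base: cat_id=8 (Science) at lev 0.
Iteration 1: rows with parent in {8} -> SciFi (id 9, lev 1), Fantasy (id 12, lev 1).
Iteration 2: lev < 1 fails for all current rows; recursion stops.
Total rows emitted: 3.

3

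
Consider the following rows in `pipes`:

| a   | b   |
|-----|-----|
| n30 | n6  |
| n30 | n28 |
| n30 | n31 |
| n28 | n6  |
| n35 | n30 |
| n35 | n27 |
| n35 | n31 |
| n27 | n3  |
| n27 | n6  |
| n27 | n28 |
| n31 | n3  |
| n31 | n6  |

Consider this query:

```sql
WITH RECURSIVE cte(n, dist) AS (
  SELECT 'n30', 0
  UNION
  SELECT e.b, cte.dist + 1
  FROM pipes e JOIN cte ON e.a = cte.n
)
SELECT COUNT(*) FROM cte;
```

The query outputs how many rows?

Base: (n30, dist=0).
Iteration 1: edges from {n30} -> (n28, dist=1), (n31, dist=1), (n6, dist=1).
Iteration 2: edges from {n28,n31,n6} -> (n3, dist=2), (n6, dist=2). [UNION drops 1 duplicate row(s)]
Iteration 3: no outgoing edges from {n3,n6}; recursion stops.
Total rows emitted: 6.

6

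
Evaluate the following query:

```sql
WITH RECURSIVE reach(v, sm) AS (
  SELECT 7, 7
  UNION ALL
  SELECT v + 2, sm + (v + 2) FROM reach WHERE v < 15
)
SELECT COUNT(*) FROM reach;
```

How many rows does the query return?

Base: v=7, sm=7.
Iteration 1: 7 < 15 holds -> v = 7 + 2 = 9, sm = 7 + 9 = 16.
Iteration 2: 9 < 15 holds -> v = 9 + 2 = 11, sm = 16 + 11 = 27.
Iteration 3: 11 < 15 holds -> v = 11 + 2 = 13, sm = 27 + 13 = 40.
Iteration 4: 13 < 15 holds -> v = 13 + 2 = 15, sm = 40 + 15 = 55.
Iteration 5: 15 < 15 fails; recursion stops.
Total rows emitted: 5.

5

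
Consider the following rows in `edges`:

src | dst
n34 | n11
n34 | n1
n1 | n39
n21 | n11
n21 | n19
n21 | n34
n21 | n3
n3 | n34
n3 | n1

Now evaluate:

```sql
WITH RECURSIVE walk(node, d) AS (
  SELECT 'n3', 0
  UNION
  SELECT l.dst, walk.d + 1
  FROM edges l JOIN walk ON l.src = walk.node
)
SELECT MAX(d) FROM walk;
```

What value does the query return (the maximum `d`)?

Base: (n3, d=0).
Iteration 1: edges from {n3} -> (n1, d=1), (n34, d=1).
Iteration 2: edges from {n1,n34} -> (n1, d=2), (n11, d=2), (n39, d=2).
Iteration 3: edges from {n1,n11,n39} -> (n39, d=3).
Iteration 4: no outgoing edges from {n39}; recursion stops.
d values: 0, 1, 1, 2, 2, 2, 3; the maximum is 3.

3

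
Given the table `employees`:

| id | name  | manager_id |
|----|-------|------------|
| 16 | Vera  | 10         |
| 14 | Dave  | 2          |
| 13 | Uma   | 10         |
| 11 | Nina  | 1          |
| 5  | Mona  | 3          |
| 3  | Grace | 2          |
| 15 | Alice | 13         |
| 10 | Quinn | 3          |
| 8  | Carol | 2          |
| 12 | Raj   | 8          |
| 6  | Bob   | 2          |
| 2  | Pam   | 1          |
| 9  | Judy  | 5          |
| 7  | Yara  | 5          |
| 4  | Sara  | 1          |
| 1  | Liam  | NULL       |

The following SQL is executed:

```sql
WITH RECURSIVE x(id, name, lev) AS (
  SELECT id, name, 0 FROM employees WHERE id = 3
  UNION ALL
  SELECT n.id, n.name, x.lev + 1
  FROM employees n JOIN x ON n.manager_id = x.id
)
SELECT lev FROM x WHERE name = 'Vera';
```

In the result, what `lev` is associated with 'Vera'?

Base: id=3 (Grace) at lev 0.
Iteration 1: rows with manager_id in {3} -> Mona (id 5, lev 1), Quinn (id 10, lev 1).
Iteration 2: rows with manager_id in {5,10} -> Yara (id 7, lev 2), Judy (id 9, lev 2), Uma (id 13, lev 2), Vera (id 16, lev 2).
Iteration 3: rows with manager_id in {7,9,13,16} -> Alice (id 15, lev 3).
Iteration 4: no rows with manager_id in {15}; recursion stops.

2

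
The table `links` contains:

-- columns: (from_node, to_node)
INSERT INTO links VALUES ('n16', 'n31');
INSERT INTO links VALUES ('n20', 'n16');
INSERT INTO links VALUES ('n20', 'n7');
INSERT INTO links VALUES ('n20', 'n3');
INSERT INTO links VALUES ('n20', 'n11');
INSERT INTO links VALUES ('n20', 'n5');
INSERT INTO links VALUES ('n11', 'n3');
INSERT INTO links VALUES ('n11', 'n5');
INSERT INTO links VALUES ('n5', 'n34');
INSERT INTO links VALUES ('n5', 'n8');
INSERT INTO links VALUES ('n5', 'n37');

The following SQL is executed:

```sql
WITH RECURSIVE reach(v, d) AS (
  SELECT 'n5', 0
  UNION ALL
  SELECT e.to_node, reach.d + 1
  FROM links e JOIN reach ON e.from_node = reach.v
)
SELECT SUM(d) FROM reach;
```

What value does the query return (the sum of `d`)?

3

Base: (n5, d=0).
Iteration 1: edges from {n5} -> (n34, d=1), (n37, d=1), (n8, d=1).
Iteration 2: no outgoing edges from {n34,n37,n8}; recursion stops.
SUM(d) = 0 + 1 + 1 + 1 = 3.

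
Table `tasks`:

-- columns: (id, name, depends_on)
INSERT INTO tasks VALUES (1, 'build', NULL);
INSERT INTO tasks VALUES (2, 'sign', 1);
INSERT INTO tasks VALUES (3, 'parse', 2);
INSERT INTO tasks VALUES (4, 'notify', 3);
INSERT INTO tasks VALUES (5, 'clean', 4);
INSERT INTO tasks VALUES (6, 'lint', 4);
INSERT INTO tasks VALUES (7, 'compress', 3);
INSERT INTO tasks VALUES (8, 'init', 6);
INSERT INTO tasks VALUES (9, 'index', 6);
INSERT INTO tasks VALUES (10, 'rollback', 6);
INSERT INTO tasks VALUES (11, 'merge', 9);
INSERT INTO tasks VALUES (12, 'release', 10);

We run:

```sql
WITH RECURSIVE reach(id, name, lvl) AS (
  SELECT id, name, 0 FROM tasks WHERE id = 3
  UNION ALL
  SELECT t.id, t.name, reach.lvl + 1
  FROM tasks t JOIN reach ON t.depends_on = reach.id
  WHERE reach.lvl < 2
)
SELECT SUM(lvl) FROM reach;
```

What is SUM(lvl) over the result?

Base: id=3 (parse) at lvl 0.
Iteration 1: rows with depends_on in {3} -> notify (id 4, lvl 1), compress (id 7, lvl 1).
Iteration 2: rows with depends_on in {4,7} -> clean (id 5, lvl 2), lint (id 6, lvl 2).
Iteration 3: lvl < 2 fails for all current rows; recursion stops.
SUM(lvl) = 0 + 1 + 1 + 2 + 2 = 6.

6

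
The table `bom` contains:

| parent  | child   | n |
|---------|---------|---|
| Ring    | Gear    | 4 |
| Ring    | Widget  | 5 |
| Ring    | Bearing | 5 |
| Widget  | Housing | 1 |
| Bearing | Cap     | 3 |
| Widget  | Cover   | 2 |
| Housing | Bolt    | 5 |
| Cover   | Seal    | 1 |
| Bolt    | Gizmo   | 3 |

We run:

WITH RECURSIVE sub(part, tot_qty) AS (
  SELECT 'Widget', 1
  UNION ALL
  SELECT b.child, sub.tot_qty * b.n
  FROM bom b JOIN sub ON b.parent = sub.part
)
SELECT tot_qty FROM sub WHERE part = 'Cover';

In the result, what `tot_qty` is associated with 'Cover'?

2

Base: (Widget, tot_qty=1).
Iteration 1: components of {Widget} -> Cover = 1*2 = 2, Housing = 1*1 = 1.
Iteration 2: components of {Cover,Housing} -> Bolt = 1*5 = 5, Seal = 2*1 = 2.
Iteration 3: components of {Bolt,Seal} -> Gizmo = 5*3 = 15.
Iteration 4: no further components; recursion stops.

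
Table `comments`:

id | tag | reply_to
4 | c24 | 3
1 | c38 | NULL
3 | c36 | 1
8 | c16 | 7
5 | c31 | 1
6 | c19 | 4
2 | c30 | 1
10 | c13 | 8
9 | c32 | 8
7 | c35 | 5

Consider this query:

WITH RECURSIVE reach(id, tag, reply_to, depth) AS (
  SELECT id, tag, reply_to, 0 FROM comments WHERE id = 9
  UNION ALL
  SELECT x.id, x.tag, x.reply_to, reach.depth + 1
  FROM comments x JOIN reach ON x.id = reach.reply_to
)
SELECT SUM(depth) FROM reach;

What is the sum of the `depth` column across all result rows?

10

Base: id=9 (c32), reply_to=8, depth 0.
Iteration 1: join on id=8 -> c16 (id 8, reply_to=7, depth 1).
Iteration 2: join on id=7 -> c35 (id 7, reply_to=5, depth 2).
Iteration 3: join on id=5 -> c31 (id 5, reply_to=1, depth 3).
Iteration 4: join on id=1 -> c38 (id 1, reply_to=NULL, depth 4).
Iteration 5: reply_to is NULL; no match; recursion stops.
SUM(depth) = 0 + 1 + 2 + 3 + 4 = 10.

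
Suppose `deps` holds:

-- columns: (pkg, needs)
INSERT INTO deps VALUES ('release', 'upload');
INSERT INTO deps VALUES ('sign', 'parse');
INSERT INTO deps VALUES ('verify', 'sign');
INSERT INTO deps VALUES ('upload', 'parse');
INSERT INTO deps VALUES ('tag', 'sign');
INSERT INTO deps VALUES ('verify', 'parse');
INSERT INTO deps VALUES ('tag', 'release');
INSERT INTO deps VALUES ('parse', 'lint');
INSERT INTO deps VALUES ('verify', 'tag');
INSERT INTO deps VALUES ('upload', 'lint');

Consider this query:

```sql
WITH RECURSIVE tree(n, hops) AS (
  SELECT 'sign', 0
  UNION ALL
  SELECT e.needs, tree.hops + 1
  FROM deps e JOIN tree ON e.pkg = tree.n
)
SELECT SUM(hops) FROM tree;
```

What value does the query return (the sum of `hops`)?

Base: (sign, hops=0).
Iteration 1: edges from {sign} -> (parse, hops=1).
Iteration 2: edges from {parse} -> (lint, hops=2).
Iteration 3: no outgoing edges from {lint}; recursion stops.
SUM(hops) = 0 + 1 + 2 = 3.

3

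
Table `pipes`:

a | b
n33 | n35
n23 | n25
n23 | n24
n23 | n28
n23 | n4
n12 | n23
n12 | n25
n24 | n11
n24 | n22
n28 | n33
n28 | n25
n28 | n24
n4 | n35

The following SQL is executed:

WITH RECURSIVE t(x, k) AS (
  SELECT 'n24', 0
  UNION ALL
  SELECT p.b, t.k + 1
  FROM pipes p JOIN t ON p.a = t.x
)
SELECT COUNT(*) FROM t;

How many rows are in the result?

3

Base: (n24, k=0).
Iteration 1: edges from {n24} -> (n11, k=1), (n22, k=1).
Iteration 2: no outgoing edges from {n11,n22}; recursion stops.
Total rows emitted: 3.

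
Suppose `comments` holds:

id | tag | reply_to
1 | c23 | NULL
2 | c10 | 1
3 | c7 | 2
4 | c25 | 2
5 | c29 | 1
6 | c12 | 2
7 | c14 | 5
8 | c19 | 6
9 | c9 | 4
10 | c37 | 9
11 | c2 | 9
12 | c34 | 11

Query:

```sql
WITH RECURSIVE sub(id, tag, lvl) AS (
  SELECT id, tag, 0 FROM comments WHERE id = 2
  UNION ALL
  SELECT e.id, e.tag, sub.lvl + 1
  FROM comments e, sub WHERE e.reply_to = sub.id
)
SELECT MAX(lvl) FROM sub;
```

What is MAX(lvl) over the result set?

Base: id=2 (c10) at lvl 0.
Iteration 1: rows with reply_to in {2} -> c7 (id 3, lvl 1), c25 (id 4, lvl 1), c12 (id 6, lvl 1).
Iteration 2: rows with reply_to in {3,4,6} -> c19 (id 8, lvl 2), c9 (id 9, lvl 2).
Iteration 3: rows with reply_to in {8,9} -> c37 (id 10, lvl 3), c2 (id 11, lvl 3).
Iteration 4: rows with reply_to in {10,11} -> c34 (id 12, lvl 4).
Iteration 5: no rows with reply_to in {12}; recursion stops.
lvl values: 0, 1, 1, 1, 2, 2, 3, 3, 4; the maximum is 4.

4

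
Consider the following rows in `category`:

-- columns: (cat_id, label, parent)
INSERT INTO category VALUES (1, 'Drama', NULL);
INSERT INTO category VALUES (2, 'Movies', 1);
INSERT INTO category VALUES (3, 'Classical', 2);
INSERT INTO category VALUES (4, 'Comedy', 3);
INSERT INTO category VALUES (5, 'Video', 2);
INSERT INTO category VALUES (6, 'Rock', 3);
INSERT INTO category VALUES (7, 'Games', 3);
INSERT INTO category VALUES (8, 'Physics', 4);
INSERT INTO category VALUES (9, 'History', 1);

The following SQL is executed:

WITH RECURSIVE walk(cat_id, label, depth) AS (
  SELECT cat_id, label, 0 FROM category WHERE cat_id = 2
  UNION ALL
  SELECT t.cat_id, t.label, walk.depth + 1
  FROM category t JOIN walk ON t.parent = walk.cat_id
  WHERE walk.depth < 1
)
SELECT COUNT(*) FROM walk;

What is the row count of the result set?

3

Base: cat_id=2 (Movies) at depth 0.
Iteration 1: rows with parent in {2} -> Classical (id 3, depth 1), Video (id 5, depth 1).
Iteration 2: depth < 1 fails for all current rows; recursion stops.
Total rows emitted: 3.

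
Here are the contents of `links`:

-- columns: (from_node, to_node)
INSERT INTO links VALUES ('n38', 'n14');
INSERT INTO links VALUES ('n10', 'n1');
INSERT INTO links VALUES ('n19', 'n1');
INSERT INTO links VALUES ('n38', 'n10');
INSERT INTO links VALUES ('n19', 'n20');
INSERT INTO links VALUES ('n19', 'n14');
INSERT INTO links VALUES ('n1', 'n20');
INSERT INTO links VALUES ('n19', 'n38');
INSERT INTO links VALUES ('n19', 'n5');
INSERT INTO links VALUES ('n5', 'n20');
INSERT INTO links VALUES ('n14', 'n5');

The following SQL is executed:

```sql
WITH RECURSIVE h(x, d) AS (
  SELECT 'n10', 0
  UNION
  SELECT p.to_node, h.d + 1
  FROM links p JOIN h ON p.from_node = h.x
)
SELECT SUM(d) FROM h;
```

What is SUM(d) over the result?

3

Base: (n10, d=0).
Iteration 1: edges from {n10} -> (n1, d=1).
Iteration 2: edges from {n1} -> (n20, d=2).
Iteration 3: no outgoing edges from {n20}; recursion stops.
SUM(d) = 0 + 1 + 2 = 3.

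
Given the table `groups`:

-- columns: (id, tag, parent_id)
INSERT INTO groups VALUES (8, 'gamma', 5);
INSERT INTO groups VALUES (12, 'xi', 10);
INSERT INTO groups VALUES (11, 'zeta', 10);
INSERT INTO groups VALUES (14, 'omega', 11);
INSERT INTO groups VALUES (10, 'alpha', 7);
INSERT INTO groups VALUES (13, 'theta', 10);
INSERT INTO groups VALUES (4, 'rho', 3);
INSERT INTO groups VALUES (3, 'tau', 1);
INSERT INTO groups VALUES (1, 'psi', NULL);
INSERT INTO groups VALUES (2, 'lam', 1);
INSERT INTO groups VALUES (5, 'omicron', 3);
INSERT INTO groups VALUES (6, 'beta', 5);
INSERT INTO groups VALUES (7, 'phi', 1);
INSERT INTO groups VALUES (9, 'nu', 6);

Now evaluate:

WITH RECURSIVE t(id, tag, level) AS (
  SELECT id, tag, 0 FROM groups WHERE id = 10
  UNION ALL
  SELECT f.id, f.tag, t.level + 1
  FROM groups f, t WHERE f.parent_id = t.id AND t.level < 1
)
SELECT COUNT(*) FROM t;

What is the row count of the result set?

Base: id=10 (alpha) at level 0.
Iteration 1: rows with parent_id in {10} -> zeta (id 11, level 1), xi (id 12, level 1), theta (id 13, level 1).
Iteration 2: level < 1 fails for all current rows; recursion stops.
Total rows emitted: 4.

4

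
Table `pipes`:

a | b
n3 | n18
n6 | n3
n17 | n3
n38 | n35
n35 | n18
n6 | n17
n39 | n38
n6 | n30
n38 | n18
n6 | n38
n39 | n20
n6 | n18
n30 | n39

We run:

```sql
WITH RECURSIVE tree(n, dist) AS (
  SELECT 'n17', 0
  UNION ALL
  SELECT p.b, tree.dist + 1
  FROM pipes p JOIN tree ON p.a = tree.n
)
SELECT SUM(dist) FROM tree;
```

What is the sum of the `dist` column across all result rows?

3

Base: (n17, dist=0).
Iteration 1: edges from {n17} -> (n3, dist=1).
Iteration 2: edges from {n3} -> (n18, dist=2).
Iteration 3: no outgoing edges from {n18}; recursion stops.
SUM(dist) = 0 + 1 + 2 = 3.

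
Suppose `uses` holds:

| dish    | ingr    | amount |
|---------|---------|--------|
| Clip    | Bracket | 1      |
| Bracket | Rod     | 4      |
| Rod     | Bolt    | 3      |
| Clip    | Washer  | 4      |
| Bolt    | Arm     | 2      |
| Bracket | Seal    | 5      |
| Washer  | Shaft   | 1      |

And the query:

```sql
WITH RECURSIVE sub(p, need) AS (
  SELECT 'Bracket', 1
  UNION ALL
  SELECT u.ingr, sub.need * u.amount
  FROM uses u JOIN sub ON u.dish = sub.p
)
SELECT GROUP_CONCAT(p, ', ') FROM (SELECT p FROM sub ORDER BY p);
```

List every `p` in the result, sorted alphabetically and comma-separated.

Base: (Bracket, need=1).
Iteration 1: components of {Bracket} -> Rod = 1*4 = 4, Seal = 1*5 = 5.
Iteration 2: components of {Rod,Seal} -> Bolt = 4*3 = 12.
Iteration 3: components of {Bolt} -> Arm = 12*2 = 24.
Iteration 4: no further components; recursion stops.

Arm, Bolt, Bracket, Rod, Seal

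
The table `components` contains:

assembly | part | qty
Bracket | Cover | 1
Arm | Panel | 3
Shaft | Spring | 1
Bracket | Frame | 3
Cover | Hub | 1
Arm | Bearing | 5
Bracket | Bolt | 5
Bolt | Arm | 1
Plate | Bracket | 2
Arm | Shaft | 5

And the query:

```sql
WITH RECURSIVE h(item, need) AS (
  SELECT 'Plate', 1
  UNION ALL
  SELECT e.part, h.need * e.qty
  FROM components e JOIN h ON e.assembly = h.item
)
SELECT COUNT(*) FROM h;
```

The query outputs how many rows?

11

Base: (Plate, need=1).
Iteration 1: components of {Plate} -> Bracket = 1*2 = 2.
Iteration 2: components of {Bracket} -> Bolt = 2*5 = 10, Cover = 2*1 = 2, Frame = 2*3 = 6.
Iteration 3: components of {Bolt,Cover,Frame} -> Arm = 10*1 = 10, Hub = 2*1 = 2.
Iteration 4: components of {Arm,Hub} -> Bearing = 10*5 = 50, Panel = 10*3 = 30, Shaft = 10*5 = 50.
Iteration 5: components of {Bearing,Panel,Shaft} -> Spring = 50*1 = 50.
Iteration 6: no further components; recursion stops.
Total rows emitted: 11.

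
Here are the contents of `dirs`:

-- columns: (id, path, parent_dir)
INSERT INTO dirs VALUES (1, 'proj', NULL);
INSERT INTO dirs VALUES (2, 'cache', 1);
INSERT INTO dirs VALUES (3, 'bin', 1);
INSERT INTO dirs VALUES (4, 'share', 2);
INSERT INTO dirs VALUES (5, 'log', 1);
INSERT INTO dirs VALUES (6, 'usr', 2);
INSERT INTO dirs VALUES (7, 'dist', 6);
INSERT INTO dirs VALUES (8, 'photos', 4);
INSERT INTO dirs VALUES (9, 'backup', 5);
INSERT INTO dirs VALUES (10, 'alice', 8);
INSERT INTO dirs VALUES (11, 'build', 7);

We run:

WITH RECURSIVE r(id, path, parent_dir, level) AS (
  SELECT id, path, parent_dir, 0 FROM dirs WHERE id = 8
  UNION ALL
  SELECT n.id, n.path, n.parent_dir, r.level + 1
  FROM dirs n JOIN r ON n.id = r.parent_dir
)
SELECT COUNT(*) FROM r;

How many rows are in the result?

4

Base: id=8 (photos), parent_dir=4, level 0.
Iteration 1: join on id=4 -> share (id 4, parent_dir=2, level 1).
Iteration 2: join on id=2 -> cache (id 2, parent_dir=1, level 2).
Iteration 3: join on id=1 -> proj (id 1, parent_dir=NULL, level 3).
Iteration 4: parent_dir is NULL; no match; recursion stops.
Total rows emitted: 4.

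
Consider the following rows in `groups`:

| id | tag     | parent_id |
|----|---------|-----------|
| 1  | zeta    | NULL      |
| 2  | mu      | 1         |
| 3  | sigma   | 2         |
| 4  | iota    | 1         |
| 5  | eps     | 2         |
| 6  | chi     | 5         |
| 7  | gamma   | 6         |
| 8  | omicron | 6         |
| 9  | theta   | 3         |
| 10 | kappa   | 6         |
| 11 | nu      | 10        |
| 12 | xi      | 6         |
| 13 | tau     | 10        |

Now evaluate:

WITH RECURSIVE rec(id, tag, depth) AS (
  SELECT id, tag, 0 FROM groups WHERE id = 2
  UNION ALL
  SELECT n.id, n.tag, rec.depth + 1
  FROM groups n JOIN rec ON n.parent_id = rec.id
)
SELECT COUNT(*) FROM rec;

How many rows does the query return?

11

Base: id=2 (mu) at depth 0.
Iteration 1: rows with parent_id in {2} -> sigma (id 3, depth 1), eps (id 5, depth 1).
Iteration 2: rows with parent_id in {3,5} -> chi (id 6, depth 2), theta (id 9, depth 2).
Iteration 3: rows with parent_id in {6,9} -> gamma (id 7, depth 3), omicron (id 8, depth 3), kappa (id 10, depth 3), xi (id 12, depth 3).
Iteration 4: rows with parent_id in {7,8,10,12} -> nu (id 11, depth 4), tau (id 13, depth 4).
Iteration 5: no rows with parent_id in {11,13}; recursion stops.
Total rows emitted: 11.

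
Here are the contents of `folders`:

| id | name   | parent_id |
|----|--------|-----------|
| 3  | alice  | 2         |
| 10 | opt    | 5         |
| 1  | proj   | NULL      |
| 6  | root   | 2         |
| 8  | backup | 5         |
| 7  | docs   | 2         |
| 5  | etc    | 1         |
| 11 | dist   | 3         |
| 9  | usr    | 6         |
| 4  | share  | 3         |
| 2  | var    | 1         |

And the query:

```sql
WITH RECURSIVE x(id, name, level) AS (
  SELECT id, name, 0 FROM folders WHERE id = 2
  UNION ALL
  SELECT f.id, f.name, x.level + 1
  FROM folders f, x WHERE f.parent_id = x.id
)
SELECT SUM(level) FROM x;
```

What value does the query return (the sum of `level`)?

9

Base: id=2 (var) at level 0.
Iteration 1: rows with parent_id in {2} -> alice (id 3, level 1), root (id 6, level 1), docs (id 7, level 1).
Iteration 2: rows with parent_id in {3,6,7} -> share (id 4, level 2), usr (id 9, level 2), dist (id 11, level 2).
Iteration 3: no rows with parent_id in {4,9,11}; recursion stops.
SUM(level) = 0 + 1 + 1 + 1 + 2 + 2 + 2 = 9.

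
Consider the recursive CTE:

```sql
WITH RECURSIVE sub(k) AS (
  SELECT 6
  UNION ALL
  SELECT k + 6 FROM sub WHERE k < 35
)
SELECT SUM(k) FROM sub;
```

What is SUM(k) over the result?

Base: k=6.
Iteration 1: 6 < 35 holds -> k = 6 + 6 = 12.
Iteration 2: 12 < 35 holds -> k = 12 + 6 = 18.
Iteration 3: 18 < 35 holds -> k = 18 + 6 = 24.
Iteration 4: 24 < 35 holds -> k = 24 + 6 = 30.
Iteration 5: 30 < 35 holds -> k = 30 + 6 = 36.
Iteration 6: 36 < 35 fails; recursion stops.
SUM(k) = 6 + 12 + 18 + 24 + 30 + 36 = 126.

126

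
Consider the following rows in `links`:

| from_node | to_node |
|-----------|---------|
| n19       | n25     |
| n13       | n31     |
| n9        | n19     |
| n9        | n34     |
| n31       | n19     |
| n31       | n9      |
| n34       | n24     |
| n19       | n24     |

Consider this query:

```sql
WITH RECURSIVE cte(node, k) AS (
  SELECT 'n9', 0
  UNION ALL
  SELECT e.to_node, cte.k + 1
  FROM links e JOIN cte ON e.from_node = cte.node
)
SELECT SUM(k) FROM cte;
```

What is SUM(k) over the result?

Base: (n9, k=0).
Iteration 1: edges from {n9} -> (n19, k=1), (n34, k=1).
Iteration 2: edges from {n19,n34} -> (n24, k=2) x2, (n25, k=2). [UNION ALL keeps all 3 new rows, including repeats]
Iteration 3: no outgoing edges from {n24,n25}; recursion stops.
SUM(k) = 0 + 1 + 1 + 2 + 2 + 2 = 8.

8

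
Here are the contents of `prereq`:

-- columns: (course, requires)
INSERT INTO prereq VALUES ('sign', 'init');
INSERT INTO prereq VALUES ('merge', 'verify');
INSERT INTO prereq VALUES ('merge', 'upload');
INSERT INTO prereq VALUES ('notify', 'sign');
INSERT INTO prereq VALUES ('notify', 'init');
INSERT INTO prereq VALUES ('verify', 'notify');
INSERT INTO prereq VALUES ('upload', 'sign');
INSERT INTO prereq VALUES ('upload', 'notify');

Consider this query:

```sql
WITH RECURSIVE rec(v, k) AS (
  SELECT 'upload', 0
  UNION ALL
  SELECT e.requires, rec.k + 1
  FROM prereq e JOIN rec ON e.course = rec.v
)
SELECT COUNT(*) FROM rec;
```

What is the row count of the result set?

7

Base: (upload, k=0).
Iteration 1: edges from {upload} -> (notify, k=1), (sign, k=1).
Iteration 2: edges from {notify,sign} -> (init, k=2) x2, (sign, k=2). [UNION ALL keeps all 3 new rows, including repeats]
Iteration 3: edges from {init,sign} -> (init, k=3).
Iteration 4: no outgoing edges from {init}; recursion stops.
Total rows emitted: 7.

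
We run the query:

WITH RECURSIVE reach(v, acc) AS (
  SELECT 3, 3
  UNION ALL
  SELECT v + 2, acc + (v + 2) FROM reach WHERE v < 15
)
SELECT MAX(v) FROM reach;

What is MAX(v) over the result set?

15

Base: v=3, acc=3.
Iteration 1: 3 < 15 holds -> v = 3 + 2 = 5, acc = 3 + 5 = 8.
Iteration 2: 5 < 15 holds -> v = 5 + 2 = 7, acc = 8 + 7 = 15.
Iteration 3: 7 < 15 holds -> v = 7 + 2 = 9, acc = 15 + 9 = 24.
Iteration 4: 9 < 15 holds -> v = 9 + 2 = 11, acc = 24 + 11 = 35.
Iteration 5: 11 < 15 holds -> v = 11 + 2 = 13, acc = 35 + 13 = 48.
Iteration 6: 13 < 15 holds -> v = 13 + 2 = 15, acc = 48 + 15 = 63.
Iteration 7: 15 < 15 fails; recursion stops.
v values: 3, 5, 7, 9, 11, 13, 15; the maximum is 15.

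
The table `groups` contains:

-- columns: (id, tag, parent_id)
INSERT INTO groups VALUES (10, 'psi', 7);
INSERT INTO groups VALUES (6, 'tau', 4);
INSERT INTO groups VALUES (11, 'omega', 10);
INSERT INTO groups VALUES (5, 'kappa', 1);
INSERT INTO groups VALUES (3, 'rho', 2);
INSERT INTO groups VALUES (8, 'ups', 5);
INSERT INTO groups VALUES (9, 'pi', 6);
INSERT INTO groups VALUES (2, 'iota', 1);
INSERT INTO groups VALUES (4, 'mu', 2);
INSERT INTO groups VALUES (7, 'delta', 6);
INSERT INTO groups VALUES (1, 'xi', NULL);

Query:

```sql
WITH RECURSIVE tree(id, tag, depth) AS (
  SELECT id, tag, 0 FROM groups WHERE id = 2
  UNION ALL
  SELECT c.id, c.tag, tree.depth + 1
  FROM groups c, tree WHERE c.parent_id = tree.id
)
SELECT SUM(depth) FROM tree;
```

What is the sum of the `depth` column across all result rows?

19

Base: id=2 (iota) at depth 0.
Iteration 1: rows with parent_id in {2} -> rho (id 3, depth 1), mu (id 4, depth 1).
Iteration 2: rows with parent_id in {3,4} -> tau (id 6, depth 2).
Iteration 3: rows with parent_id in {6} -> delta (id 7, depth 3), pi (id 9, depth 3).
Iteration 4: rows with parent_id in {7,9} -> psi (id 10, depth 4).
Iteration 5: rows with parent_id in {10} -> omega (id 11, depth 5).
Iteration 6: no rows with parent_id in {11}; recursion stops.
SUM(depth) = 0 + 1 + 1 + 2 + 3 + 3 + 4 + 5 = 19.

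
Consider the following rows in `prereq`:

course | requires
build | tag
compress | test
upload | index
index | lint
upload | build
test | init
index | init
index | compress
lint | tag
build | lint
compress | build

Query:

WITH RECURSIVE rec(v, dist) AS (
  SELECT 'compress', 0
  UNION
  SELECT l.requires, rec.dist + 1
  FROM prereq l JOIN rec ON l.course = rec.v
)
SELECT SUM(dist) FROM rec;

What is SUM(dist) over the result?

Base: (compress, dist=0).
Iteration 1: edges from {compress} -> (build, dist=1), (test, dist=1).
Iteration 2: edges from {build,test} -> (init, dist=2), (lint, dist=2), (tag, dist=2).
Iteration 3: edges from {init,lint,tag} -> (tag, dist=3).
Iteration 4: no outgoing edges from {tag}; recursion stops.
SUM(dist) = 0 + 1 + 1 + 2 + 2 + 2 + 3 = 11.

11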